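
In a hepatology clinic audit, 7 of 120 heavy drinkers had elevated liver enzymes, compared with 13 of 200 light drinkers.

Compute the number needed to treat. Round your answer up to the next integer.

risk, heavy drinkers = 7/120 = 0.058333
risk, light drinkers = 13/200 = 0.065000
absolute risk difference = 0.006667
1 / 0.006667 = 149.993 → round up → 150

NNT ≈ 150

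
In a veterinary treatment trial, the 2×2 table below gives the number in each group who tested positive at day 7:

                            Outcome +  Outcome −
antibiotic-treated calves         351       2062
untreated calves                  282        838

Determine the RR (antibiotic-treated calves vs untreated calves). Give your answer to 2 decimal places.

risk, antibiotic-treated calves = 351/2413 = 0.1455
risk, untreated calves = 282/1120 = 0.2518
RR = 0.1455 / 0.2518 = 0.58

RR = 0.58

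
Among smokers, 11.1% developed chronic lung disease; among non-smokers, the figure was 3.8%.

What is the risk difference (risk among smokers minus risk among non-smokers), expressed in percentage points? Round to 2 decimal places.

RD = 7.30

risk difference = 0.11100 − 0.03800 = 0.07300 → 7.30 percentage points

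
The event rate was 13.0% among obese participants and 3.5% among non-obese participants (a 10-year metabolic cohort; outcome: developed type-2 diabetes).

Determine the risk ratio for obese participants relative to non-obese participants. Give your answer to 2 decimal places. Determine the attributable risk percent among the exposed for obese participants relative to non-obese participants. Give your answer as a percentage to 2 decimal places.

RR = 3.71; AR% = 73.08%

RR = 0.13000 / 0.03500 = 3.71
AR% = (0.13000 − 0.03500) / 0.13000 = 0.7308 → 73.08%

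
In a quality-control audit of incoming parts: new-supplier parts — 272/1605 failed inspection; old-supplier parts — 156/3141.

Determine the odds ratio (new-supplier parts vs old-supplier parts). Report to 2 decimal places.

OR ≈ 3.90

odds, new-supplier parts = 272/1333 = 0.20405
odds, old-supplier parts = 156/2985 = 0.05226
OR = 0.20405 / 0.05226 = 3.90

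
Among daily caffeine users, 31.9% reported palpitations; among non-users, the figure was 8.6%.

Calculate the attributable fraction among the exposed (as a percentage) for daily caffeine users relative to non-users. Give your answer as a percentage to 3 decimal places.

AR% = (0.3190 − 0.0860) / 0.3190 = 0.7304 → 73.041%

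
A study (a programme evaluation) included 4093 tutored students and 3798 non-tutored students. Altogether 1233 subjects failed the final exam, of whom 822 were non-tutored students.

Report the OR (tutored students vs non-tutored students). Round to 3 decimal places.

tutored students with the outcome: 1233 − 822 = 411
tutored students without the outcome: 4093 − 411 = 3682
non-tutored students without the outcome: 3798 − 822 = 2976
odds, tutored students = 411/3682 = 0.1116
odds, non-tutored students = 822/2976 = 0.2762
OR = 0.1116 / 0.2762 = 0.404

OR ≈ 0.404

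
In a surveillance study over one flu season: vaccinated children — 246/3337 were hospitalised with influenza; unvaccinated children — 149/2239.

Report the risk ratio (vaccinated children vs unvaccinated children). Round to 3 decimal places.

risk, vaccinated children = 246/3337 = 0.0737
risk, unvaccinated children = 149/2239 = 0.0665
RR = 0.0737 / 0.0665 = 1.108

1.108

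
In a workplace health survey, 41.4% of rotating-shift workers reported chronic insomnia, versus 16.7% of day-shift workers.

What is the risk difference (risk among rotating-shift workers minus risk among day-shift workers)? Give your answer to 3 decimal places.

risk difference = 0.4140 − 0.1670 = 0.247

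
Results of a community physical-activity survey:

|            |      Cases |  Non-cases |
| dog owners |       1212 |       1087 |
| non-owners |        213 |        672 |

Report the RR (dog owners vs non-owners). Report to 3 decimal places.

2.190

risk, dog owners = 1212/2299 = 0.5272
risk, non-owners = 213/885 = 0.2407
RR = 0.5272 / 0.2407 = 2.190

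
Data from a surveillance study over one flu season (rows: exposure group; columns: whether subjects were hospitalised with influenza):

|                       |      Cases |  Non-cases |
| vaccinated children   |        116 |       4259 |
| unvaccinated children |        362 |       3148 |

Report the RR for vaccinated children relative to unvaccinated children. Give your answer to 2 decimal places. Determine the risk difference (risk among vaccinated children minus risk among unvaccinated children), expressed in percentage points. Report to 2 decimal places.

RR = 0.26; RD = -7.66

risk, vaccinated children = 116/4375 = 0.02651
risk, unvaccinated children = 362/3510 = 0.10313
RR = 0.02651 / 0.10313 = 0.26
risk difference = 0.02651 − 0.10313 = -0.07662 → -7.66 percentage points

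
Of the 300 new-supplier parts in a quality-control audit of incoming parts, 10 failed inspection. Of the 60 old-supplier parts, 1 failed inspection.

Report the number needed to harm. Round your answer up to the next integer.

risk, new-supplier parts = 10/300 = 0.033333
risk, old-supplier parts = 1/60 = 0.016667
absolute risk difference = 0.016667
1 / 0.016667 = 59.999 → round up → 60

60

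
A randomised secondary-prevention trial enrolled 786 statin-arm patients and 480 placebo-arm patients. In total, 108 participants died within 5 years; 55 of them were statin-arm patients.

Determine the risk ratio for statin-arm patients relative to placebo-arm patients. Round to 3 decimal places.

RR ≈ 0.634

statin-arm patients without the outcome: 786 − 55 = 731
placebo-arm patients with the outcome: 108 − 55 = 53
placebo-arm patients without the outcome: 480 − 53 = 427
risk, statin-arm patients = 55/786 = 0.0700
risk, placebo-arm patients = 53/480 = 0.1104
RR = 0.0700 / 0.1104 = 0.634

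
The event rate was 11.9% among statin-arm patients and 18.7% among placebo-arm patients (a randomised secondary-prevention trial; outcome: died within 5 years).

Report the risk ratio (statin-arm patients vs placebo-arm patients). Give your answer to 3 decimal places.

RR = 0.1190 / 0.1870 = 0.636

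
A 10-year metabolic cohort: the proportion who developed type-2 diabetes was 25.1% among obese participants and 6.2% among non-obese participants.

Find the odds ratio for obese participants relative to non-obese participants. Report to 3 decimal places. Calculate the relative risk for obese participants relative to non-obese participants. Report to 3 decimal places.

odds, obese participants = 0.2510/0.7490 = 0.3351
odds, non-obese participants = 0.0620/0.9380 = 0.0661
OR = 0.3351 / 0.0661 = 5.070
RR = 0.2510 / 0.0620 = 4.048

OR = 5.070; RR = 4.048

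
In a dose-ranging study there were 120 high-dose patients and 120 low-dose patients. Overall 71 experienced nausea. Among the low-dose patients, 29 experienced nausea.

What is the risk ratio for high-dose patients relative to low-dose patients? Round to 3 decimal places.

RR = 1.448

high-dose patients with the outcome: 71 − 29 = 42
high-dose patients without the outcome: 120 − 42 = 78
low-dose patients without the outcome: 120 − 29 = 91
risk, high-dose patients = 42/120 = 0.3500
risk, low-dose patients = 29/120 = 0.2417
RR = 0.3500 / 0.2417 = 1.448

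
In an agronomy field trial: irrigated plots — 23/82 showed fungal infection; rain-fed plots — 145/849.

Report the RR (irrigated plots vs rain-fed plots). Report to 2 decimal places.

risk, irrigated plots = 23/82 = 0.2805
risk, rain-fed plots = 145/849 = 0.1708
RR = 0.2805 / 0.1708 = 1.64

1.64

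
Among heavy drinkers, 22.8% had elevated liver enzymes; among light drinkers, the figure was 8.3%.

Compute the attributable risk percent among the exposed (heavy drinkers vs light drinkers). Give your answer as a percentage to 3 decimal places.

AR% = (0.2280 − 0.0830) / 0.2280 = 0.6360 → 63.596%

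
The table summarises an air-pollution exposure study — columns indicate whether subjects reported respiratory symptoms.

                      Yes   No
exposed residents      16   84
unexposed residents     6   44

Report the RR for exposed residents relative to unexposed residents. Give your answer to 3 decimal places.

1.333

risk, exposed residents = 16/100 = 0.1600
risk, unexposed residents = 6/50 = 0.1200
RR = 0.1600 / 0.1200 = 1.333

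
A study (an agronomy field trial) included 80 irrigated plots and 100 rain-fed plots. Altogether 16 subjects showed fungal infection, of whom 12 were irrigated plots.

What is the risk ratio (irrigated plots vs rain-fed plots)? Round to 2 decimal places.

RR = 3.75

irrigated plots without the outcome: 80 − 12 = 68
rain-fed plots with the outcome: 16 − 12 = 4
rain-fed plots without the outcome: 100 − 4 = 96
risk, irrigated plots = 12/80 = 0.15000
risk, rain-fed plots = 4/100 = 0.04000
RR = 0.15000 / 0.04000 = 3.75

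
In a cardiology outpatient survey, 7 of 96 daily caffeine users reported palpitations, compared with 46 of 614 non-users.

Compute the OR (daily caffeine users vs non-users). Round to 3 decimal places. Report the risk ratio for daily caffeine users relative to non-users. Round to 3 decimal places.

OR = 0.971; RR = 0.973

OR = (7 × 568) / (89 × 46) = 3976/4094 ≈ 0.971
risk, daily caffeine users = 7/96 = 0.0729
risk, non-users = 46/614 = 0.0749
RR = 0.0729 / 0.0749 = 0.973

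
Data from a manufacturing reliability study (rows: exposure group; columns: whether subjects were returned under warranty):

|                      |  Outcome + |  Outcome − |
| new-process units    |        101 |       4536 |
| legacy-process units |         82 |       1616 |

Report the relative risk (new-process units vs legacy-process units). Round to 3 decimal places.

0.451

risk, new-process units = 101/4637 = 0.02178
risk, legacy-process units = 82/1698 = 0.04829
RR = 0.02178 / 0.04829 = 0.451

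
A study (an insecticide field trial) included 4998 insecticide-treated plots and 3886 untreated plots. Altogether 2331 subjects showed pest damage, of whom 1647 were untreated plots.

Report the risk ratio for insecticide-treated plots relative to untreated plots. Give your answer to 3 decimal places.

0.323

insecticide-treated plots with the outcome: 2331 − 1647 = 684
insecticide-treated plots without the outcome: 4998 − 684 = 4314
untreated plots without the outcome: 3886 − 1647 = 2239
risk, insecticide-treated plots = 684/4998 = 0.1369
risk, untreated plots = 1647/3886 = 0.4238
RR = 0.1369 / 0.4238 = 0.323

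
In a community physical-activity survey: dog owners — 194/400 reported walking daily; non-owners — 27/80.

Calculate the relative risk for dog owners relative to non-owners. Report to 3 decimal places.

1.437

risk, dog owners = 194/400 = 0.4850
risk, non-owners = 27/80 = 0.3375
RR = 0.4850 / 0.3375 = 1.437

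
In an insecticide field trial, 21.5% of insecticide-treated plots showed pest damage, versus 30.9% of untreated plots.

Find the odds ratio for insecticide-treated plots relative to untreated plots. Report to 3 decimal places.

0.612

odds, insecticide-treated plots = 0.2150/0.7850 = 0.2739
odds, untreated plots = 0.3090/0.6910 = 0.4472
OR = 0.2739 / 0.4472 = 0.612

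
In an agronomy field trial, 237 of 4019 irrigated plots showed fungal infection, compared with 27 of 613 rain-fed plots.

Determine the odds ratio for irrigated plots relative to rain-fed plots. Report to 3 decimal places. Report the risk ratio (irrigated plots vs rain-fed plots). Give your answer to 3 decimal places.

odds, irrigated plots = 237/3782 = 0.06267
odds, rain-fed plots = 27/586 = 0.04608
OR = 0.06267 / 0.04608 = 1.360
risk, irrigated plots = 237/4019 = 0.05897
risk, rain-fed plots = 27/613 = 0.04405
RR = 0.05897 / 0.04405 = 1.339

OR = 1.360; RR = 1.339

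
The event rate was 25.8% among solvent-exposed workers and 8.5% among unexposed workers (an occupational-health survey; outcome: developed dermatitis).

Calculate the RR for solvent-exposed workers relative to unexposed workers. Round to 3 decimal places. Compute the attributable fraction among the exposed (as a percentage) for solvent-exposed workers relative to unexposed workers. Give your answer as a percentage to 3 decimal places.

RR = 0.2580 / 0.0850 = 3.035
AR% = (0.2580 − 0.0850) / 0.2580 = 0.6705 → 67.054%

RR = 3.035; AR% = 67.054%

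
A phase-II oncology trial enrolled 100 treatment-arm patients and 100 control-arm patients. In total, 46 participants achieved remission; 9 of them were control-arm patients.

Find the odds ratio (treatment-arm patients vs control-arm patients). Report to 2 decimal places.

treatment-arm patients with the outcome: 46 − 9 = 37
treatment-arm patients without the outcome: 100 − 37 = 63
control-arm patients without the outcome: 100 − 9 = 91
odds, treatment-arm patients = 37/63 = 0.5873
odds, control-arm patients = 9/91 = 0.0989
OR = 0.5873 / 0.0989 = 5.94

5.94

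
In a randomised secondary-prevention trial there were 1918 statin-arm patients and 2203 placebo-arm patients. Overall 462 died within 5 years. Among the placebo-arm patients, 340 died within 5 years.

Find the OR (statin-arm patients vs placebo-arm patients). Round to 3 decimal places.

statin-arm patients with the outcome: 462 − 340 = 122
statin-arm patients without the outcome: 1918 − 122 = 1796
placebo-arm patients without the outcome: 2203 − 340 = 1863
OR = (122 × 1863) / (1796 × 340) = 227286/610640 ≈ 0.372

OR: 0.372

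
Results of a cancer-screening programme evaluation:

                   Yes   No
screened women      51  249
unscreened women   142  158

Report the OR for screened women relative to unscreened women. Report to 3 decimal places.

odds, screened women = 51/249 = 0.2048
odds, unscreened women = 142/158 = 0.8987
OR = 0.2048 / 0.8987 = 0.228

0.228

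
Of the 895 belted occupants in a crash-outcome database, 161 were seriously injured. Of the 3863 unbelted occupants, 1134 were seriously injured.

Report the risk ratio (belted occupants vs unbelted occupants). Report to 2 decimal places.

risk, belted occupants = 161/895 = 0.1799
risk, unbelted occupants = 1134/3863 = 0.2936
RR = 0.1799 / 0.2936 = 0.61

0.61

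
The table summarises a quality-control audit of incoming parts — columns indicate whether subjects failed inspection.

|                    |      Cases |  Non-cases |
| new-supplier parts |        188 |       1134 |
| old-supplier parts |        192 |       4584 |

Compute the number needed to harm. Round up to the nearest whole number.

risk, new-supplier parts = 188/1322 = 0.142209
risk, old-supplier parts = 192/4776 = 0.040201
absolute risk difference = 0.102008
1 / 0.102008 = 9.803 → round up → 10

NNH ≈ 10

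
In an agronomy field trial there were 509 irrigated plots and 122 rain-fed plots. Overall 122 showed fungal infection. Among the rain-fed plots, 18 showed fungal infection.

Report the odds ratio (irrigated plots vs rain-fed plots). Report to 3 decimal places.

1.484

irrigated plots with the outcome: 122 − 18 = 104
irrigated plots without the outcome: 509 − 104 = 405
rain-fed plots without the outcome: 122 − 18 = 104
OR = (104 × 104) / (405 × 18) = 10816/7290 ≈ 1.484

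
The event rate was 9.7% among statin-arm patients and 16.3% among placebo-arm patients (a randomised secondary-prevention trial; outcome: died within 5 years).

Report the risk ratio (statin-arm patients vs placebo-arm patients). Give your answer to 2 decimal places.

RR = 0.0970 / 0.1630 = 0.60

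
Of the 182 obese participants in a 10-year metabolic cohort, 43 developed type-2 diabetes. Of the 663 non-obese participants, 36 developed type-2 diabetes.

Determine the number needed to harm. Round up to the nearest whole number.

risk, obese participants = 43/182 = 0.236264
risk, non-obese participants = 36/663 = 0.054299
absolute risk difference = 0.181965
1 / 0.181965 = 5.496 → round up → 6

6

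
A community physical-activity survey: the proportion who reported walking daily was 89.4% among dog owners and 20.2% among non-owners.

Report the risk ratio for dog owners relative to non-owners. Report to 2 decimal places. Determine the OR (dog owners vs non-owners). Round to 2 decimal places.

RR = 4.43; OR = 33.32

RR = 0.8940 / 0.2020 = 4.43
odds, dog owners = 0.8940/0.1060 = 8.4340
odds, non-owners = 0.2020/0.7980 = 0.2531
OR = 8.4340 / 0.2531 = 33.32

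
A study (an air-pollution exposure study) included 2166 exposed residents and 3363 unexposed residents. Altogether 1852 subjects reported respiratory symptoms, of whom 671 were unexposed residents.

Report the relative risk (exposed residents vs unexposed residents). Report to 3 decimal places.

RR ≈ 2.733

exposed residents with the outcome: 1852 − 671 = 1181
exposed residents without the outcome: 2166 − 1181 = 985
unexposed residents without the outcome: 3363 − 671 = 2692
risk, exposed residents = 1181/2166 = 0.5452
risk, unexposed residents = 671/3363 = 0.1995
RR = 0.5452 / 0.1995 = 2.733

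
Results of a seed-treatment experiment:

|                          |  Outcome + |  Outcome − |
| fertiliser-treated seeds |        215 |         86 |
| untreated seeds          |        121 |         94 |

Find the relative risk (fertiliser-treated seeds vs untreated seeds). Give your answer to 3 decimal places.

risk, fertiliser-treated seeds = 215/301 = 0.7143
risk, untreated seeds = 121/215 = 0.5628
RR = 0.7143 / 0.5628 = 1.269

RR = 1.269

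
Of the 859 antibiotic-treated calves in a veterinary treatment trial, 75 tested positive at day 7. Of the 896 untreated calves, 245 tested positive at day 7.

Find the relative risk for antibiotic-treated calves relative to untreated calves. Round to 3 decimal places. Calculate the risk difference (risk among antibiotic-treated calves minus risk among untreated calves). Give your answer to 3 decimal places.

risk, antibiotic-treated calves = 75/859 = 0.0873
risk, untreated calves = 245/896 = 0.2734
RR = 0.0873 / 0.2734 = 0.319
risk difference = 0.0873 − 0.2734 = -0.186

RR = 0.319; RD = -0.186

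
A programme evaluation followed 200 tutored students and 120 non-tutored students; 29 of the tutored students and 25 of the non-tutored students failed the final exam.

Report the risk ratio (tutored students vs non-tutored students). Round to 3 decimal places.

RR: 0.696

risk, tutored students = 29/200 = 0.1450
risk, non-tutored students = 25/120 = 0.2083
RR = 0.1450 / 0.2083 = 0.696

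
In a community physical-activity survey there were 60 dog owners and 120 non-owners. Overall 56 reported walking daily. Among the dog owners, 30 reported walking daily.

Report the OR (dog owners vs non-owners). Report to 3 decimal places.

3.615

dog owners without the outcome: 60 − 30 = 30
non-owners with the outcome: 56 − 30 = 26
non-owners without the outcome: 120 − 26 = 94
OR = (30 × 94) / (30 × 26) = 2820/780 ≈ 3.615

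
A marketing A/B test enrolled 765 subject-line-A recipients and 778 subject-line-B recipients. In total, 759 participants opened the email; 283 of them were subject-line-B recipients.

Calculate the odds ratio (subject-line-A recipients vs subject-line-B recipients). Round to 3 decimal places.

2.881

subject-line-A recipients with the outcome: 759 − 283 = 476
subject-line-A recipients without the outcome: 765 − 476 = 289
subject-line-B recipients without the outcome: 778 − 283 = 495
OR = (476 × 495) / (289 × 283) = 235620/81787 ≈ 2.881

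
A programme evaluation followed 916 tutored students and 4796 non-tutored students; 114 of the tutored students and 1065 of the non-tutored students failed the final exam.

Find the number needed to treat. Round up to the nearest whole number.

risk, tutored students = 114/916 = 0.124454
risk, non-tutored students = 1065/4796 = 0.222060
absolute risk difference = 0.097606
1 / 0.097606 = 10.245 → round up → 11

NNT = 11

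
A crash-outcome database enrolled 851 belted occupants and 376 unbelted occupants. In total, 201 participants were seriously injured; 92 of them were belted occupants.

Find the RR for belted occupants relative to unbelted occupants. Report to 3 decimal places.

RR ≈ 0.373

belted occupants without the outcome: 851 − 92 = 759
unbelted occupants with the outcome: 201 − 92 = 109
unbelted occupants without the outcome: 376 − 109 = 267
risk, belted occupants = 92/851 = 0.1081
risk, unbelted occupants = 109/376 = 0.2899
RR = 0.1081 / 0.2899 = 0.373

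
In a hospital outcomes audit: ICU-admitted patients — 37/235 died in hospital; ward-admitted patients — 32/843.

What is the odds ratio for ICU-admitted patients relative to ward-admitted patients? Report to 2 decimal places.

OR = (37 × 811) / (198 × 32) = 30007/6336 ≈ 4.74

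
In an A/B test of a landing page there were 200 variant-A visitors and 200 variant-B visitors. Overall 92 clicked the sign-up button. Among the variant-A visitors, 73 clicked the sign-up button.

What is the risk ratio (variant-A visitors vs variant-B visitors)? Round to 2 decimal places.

3.84

variant-A visitors without the outcome: 200 − 73 = 127
variant-B visitors with the outcome: 92 − 73 = 19
variant-B visitors without the outcome: 200 − 19 = 181
risk, variant-A visitors = 73/200 = 0.3650
risk, variant-B visitors = 19/200 = 0.0950
RR = 0.3650 / 0.0950 = 3.84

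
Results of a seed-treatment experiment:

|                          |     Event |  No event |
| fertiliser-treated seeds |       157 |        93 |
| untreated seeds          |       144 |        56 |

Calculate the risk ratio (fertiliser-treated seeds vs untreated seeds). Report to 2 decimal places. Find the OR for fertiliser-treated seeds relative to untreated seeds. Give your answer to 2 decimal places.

risk, fertiliser-treated seeds = 157/250 = 0.6280
risk, untreated seeds = 144/200 = 0.7200
RR = 0.6280 / 0.7200 = 0.87
OR = (157 × 56) / (93 × 144) = 8792/13392 ≈ 0.66

RR = 0.87; OR = 0.66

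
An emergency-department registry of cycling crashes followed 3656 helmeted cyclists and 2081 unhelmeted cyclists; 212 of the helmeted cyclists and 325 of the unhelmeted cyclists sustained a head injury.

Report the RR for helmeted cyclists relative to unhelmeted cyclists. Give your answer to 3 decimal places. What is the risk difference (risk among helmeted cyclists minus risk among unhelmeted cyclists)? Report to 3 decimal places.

risk, helmeted cyclists = 212/3656 = 0.0580
risk, unhelmeted cyclists = 325/2081 = 0.1562
RR = 0.0580 / 0.1562 = 0.371
risk difference = 0.0580 − 0.1562 = -0.098

RR = 0.371; RD = -0.098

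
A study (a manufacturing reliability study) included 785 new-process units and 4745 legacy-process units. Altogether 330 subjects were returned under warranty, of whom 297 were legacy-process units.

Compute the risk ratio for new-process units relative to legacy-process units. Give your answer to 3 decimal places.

RR: 0.672

new-process units with the outcome: 330 − 297 = 33
new-process units without the outcome: 785 − 33 = 752
legacy-process units without the outcome: 4745 − 297 = 4448
risk, new-process units = 33/785 = 0.04204
risk, legacy-process units = 297/4745 = 0.06259
RR = 0.04204 / 0.06259 = 0.672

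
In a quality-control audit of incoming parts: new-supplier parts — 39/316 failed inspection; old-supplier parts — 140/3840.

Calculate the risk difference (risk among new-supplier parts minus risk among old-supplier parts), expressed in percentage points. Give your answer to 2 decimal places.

risk, new-supplier parts = 39/316 = 0.12342
risk, old-supplier parts = 140/3840 = 0.03646
risk difference = 0.12342 − 0.03646 = 0.08696 → 8.70 percentage points

8.70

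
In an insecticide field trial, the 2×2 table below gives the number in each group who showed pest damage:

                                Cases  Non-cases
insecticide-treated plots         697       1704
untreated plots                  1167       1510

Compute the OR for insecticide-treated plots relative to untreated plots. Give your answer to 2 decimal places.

OR: 0.53

odds, insecticide-treated plots = 697/1704 = 0.4090
odds, untreated plots = 1167/1510 = 0.7728
OR = 0.4090 / 0.7728 = 0.53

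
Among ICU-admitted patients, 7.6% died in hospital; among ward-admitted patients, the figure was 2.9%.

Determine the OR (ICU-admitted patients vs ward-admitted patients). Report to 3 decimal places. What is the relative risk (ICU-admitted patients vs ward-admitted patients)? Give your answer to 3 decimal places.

odds, ICU-admitted patients = 0.07600/0.92400 = 0.08225
odds, ward-admitted patients = 0.02900/0.97100 = 0.02987
OR = 0.08225 / 0.02987 = 2.754
RR = 0.07600 / 0.02900 = 2.621

OR = 2.754; RR = 2.621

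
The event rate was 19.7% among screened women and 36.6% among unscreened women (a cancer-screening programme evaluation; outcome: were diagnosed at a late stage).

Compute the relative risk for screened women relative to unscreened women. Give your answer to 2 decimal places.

RR = 0.1970 / 0.3660 = 0.54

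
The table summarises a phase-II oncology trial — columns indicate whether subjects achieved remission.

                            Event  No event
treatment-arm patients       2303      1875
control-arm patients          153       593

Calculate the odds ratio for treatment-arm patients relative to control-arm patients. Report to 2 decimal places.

odds, treatment-arm patients = 2303/1875 = 1.2283
odds, control-arm patients = 153/593 = 0.2580
OR = 1.2283 / 0.2580 = 4.76

4.76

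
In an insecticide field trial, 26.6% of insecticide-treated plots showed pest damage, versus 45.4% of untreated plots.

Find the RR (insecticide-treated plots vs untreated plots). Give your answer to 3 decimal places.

RR = 0.2660 / 0.4540 = 0.586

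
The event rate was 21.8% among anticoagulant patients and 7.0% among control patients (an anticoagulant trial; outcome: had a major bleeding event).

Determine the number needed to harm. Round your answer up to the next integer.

NNH: 7

absolute risk difference = 0.148000
1 / 0.148000 = 6.757 → round up → 7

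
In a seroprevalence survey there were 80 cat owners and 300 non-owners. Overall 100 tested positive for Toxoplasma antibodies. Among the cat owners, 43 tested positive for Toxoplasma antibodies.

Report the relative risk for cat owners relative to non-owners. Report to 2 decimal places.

2.83

cat owners without the outcome: 80 − 43 = 37
non-owners with the outcome: 100 − 43 = 57
non-owners without the outcome: 300 − 57 = 243
risk, cat owners = 43/80 = 0.5375
risk, non-owners = 57/300 = 0.1900
RR = 0.5375 / 0.1900 = 2.83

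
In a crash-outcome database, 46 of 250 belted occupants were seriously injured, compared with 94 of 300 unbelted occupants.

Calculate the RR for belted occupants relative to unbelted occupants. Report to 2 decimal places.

risk, belted occupants = 46/250 = 0.1840
risk, unbelted occupants = 94/300 = 0.3133
RR = 0.1840 / 0.3133 = 0.59

RR = 0.59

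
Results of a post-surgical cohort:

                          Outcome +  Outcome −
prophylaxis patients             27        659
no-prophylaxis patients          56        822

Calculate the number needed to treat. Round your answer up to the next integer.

41

risk, prophylaxis patients = 27/686 = 0.039359
risk, no-prophylaxis patients = 56/878 = 0.063781
absolute risk difference = 0.024423
1 / 0.024423 = 40.945 → round up → 41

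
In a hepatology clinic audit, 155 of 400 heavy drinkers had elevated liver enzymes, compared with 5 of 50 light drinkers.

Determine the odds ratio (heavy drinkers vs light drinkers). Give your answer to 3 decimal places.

OR = (155 × 45) / (245 × 5) = 6975/1225 ≈ 5.694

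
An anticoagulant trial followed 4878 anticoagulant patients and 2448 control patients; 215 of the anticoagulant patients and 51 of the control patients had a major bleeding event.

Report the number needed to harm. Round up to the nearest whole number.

44

risk, anticoagulant patients = 215/4878 = 0.044075
risk, control patients = 51/2448 = 0.020833
absolute risk difference = 0.023242
1 / 0.023242 = 43.026 → round up → 44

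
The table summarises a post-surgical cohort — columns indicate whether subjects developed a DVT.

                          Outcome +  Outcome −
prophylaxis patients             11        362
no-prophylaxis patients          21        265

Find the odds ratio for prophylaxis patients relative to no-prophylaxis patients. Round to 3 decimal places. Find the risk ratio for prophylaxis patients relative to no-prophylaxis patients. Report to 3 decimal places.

OR = 0.383; RR = 0.402

OR = (11 × 265) / (362 × 21) = 2915/7602 ≈ 0.383
risk, prophylaxis patients = 11/373 = 0.02949
risk, no-prophylaxis patients = 21/286 = 0.07343
RR = 0.02949 / 0.07343 = 0.402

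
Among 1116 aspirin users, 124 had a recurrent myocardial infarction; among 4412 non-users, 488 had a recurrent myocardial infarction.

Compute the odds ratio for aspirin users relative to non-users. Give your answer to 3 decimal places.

odds, aspirin users = 124/992 = 0.1250
odds, non-users = 488/3924 = 0.1244
OR = 0.1250 / 0.1244 = 1.005

1.005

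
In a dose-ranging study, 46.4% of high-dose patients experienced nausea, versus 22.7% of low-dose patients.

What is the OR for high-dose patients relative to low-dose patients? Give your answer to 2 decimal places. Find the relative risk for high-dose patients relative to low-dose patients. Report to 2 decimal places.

OR = 2.95; RR = 2.04

odds, high-dose patients = 0.4640/0.5360 = 0.8657
odds, low-dose patients = 0.2270/0.7730 = 0.2937
OR = 0.8657 / 0.2937 = 2.95
RR = 0.4640 / 0.2270 = 2.04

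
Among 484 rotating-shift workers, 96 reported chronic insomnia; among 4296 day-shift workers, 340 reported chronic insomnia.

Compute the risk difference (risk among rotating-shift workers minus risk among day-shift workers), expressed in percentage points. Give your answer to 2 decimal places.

RD ≈ 11.92

risk, rotating-shift workers = 96/484 = 0.1983
risk, day-shift workers = 340/4296 = 0.0791
risk difference = 0.1983 − 0.0791 = 0.1192 → 11.92 percentage points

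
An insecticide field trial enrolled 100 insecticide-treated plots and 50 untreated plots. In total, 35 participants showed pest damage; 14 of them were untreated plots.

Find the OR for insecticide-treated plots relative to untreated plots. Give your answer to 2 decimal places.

insecticide-treated plots with the outcome: 35 − 14 = 21
insecticide-treated plots without the outcome: 100 − 21 = 79
untreated plots without the outcome: 50 − 14 = 36
OR = (21 × 36) / (79 × 14) = 756/1106 ≈ 0.68

OR ≈ 0.68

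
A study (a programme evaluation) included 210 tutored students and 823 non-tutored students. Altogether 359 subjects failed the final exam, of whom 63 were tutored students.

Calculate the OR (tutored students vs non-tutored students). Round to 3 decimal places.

tutored students without the outcome: 210 − 63 = 147
non-tutored students with the outcome: 359 − 63 = 296
non-tutored students without the outcome: 823 − 296 = 527
odds, tutored students = 63/147 = 0.4286
odds, non-tutored students = 296/527 = 0.5617
OR = 0.4286 / 0.5617 = 0.763

OR ≈ 0.763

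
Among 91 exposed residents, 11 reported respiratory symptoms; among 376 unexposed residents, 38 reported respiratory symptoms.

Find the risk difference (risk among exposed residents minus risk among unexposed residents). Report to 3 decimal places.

0.020

risk, exposed residents = 11/91 = 0.1209
risk, unexposed residents = 38/376 = 0.1011
risk difference = 0.1209 − 0.1011 = 0.020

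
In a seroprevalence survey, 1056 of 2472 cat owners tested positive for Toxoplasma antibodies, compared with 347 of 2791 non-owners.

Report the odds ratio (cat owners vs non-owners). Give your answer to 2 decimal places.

OR = (1056 × 2444) / (1416 × 347) = 2580864/491352 ≈ 5.25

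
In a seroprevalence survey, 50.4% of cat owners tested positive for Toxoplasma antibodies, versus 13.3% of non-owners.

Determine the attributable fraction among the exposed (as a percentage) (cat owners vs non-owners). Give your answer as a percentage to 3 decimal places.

AR% = (0.5040 − 0.1330) / 0.5040 = 0.7361 → 73.611%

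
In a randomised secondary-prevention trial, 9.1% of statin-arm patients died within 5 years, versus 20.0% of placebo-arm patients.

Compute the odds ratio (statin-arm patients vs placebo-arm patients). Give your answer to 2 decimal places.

OR = 0.40

odds, statin-arm patients = 0.0910/0.9090 = 0.1001
odds, placebo-arm patients = 0.2000/0.8000 = 0.2500
OR = 0.1001 / 0.2500 = 0.40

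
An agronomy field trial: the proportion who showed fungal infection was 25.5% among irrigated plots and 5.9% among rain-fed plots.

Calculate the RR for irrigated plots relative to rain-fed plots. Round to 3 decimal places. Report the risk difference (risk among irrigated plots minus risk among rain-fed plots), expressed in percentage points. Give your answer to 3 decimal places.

RR = 4.322; RD = 19.600

RR = 0.2550 / 0.0590 = 4.322
risk difference = 0.2550 − 0.0590 = 0.1960 → 19.600 percentage points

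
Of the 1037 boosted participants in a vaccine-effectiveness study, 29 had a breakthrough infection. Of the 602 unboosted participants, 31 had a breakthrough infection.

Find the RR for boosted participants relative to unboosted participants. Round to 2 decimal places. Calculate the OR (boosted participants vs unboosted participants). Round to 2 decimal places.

RR = 0.54; OR = 0.53

risk, boosted participants = 29/1037 = 0.02797
risk, unboosted participants = 31/602 = 0.05150
RR = 0.02797 / 0.05150 = 0.54
odds, boosted participants = 29/1008 = 0.02877
odds, unboosted participants = 31/571 = 0.05429
OR = 0.02877 / 0.05429 = 0.53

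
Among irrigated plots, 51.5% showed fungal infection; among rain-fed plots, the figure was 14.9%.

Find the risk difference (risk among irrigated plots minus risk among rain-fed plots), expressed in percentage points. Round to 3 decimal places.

RD = 36.600

risk difference = 0.5150 − 0.1490 = 0.3660 → 36.600 percentage points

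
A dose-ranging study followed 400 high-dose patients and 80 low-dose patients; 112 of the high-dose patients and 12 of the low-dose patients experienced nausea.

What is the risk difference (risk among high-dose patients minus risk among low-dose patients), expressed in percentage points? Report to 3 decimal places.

risk, high-dose patients = 112/400 = 0.2800
risk, low-dose patients = 12/80 = 0.1500
risk difference = 0.2800 − 0.1500 = 0.1300 → 13.000 percentage points

13.000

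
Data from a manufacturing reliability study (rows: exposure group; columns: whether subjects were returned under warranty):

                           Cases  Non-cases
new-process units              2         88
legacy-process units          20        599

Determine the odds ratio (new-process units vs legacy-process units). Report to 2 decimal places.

OR = (2 × 599) / (88 × 20) = 1198/1760 ≈ 0.68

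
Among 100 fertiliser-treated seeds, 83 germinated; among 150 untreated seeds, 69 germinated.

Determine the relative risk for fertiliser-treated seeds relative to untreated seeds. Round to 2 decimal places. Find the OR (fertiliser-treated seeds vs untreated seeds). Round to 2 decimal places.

risk, fertiliser-treated seeds = 83/100 = 0.8300
risk, untreated seeds = 69/150 = 0.4600
RR = 0.8300 / 0.4600 = 1.80
odds, fertiliser-treated seeds = 83/17 = 4.8824
odds, untreated seeds = 69/81 = 0.8519
OR = 4.8824 / 0.8519 = 5.73

RR = 1.80; OR = 5.73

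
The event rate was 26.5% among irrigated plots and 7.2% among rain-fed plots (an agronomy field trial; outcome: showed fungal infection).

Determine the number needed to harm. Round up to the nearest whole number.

6

absolute risk difference = 0.193000
1 / 0.193000 = 5.181 → round up → 6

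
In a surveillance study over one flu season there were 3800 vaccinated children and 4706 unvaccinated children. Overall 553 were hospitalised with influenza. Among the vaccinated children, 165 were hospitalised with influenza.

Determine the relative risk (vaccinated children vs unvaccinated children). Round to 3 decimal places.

0.527

vaccinated children without the outcome: 3800 − 165 = 3635
unvaccinated children with the outcome: 553 − 165 = 388
unvaccinated children without the outcome: 4706 − 388 = 4318
risk, vaccinated children = 165/3800 = 0.04342
risk, unvaccinated children = 388/4706 = 0.08245
RR = 0.04342 / 0.08245 = 0.527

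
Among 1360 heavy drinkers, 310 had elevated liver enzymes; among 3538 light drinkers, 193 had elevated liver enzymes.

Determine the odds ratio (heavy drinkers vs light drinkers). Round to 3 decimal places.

OR = (310 × 3345) / (1050 × 193) = 1036950/202650 ≈ 5.117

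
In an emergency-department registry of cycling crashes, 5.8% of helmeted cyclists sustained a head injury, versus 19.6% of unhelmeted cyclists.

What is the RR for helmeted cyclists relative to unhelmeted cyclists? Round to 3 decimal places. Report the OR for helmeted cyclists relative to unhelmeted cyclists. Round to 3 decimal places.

RR = 0.296; OR = 0.253

RR = 0.0580 / 0.1960 = 0.296
odds, helmeted cyclists = 0.0580/0.9420 = 0.0616
odds, unhelmeted cyclists = 0.1960/0.8040 = 0.2438
OR = 0.0616 / 0.2438 = 0.253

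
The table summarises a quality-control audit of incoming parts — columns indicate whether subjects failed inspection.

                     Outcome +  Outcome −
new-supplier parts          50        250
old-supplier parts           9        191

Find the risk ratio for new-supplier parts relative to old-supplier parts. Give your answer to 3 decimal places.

RR = 3.704

risk, new-supplier parts = 50/300 = 0.16667
risk, old-supplier parts = 9/200 = 0.04500
RR = 0.16667 / 0.04500 = 3.704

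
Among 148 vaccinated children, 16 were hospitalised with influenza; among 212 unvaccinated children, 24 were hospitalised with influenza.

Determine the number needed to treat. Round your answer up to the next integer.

risk, vaccinated children = 16/148 = 0.108108
risk, unvaccinated children = 24/212 = 0.113208
absolute risk difference = 0.005099
1 / 0.005099 = 196.117 → round up → 197

NNT: 197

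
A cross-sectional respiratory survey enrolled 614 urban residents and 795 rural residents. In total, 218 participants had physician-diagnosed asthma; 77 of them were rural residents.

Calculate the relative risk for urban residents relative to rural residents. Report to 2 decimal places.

RR = 2.37

urban residents with the outcome: 218 − 77 = 141
urban residents without the outcome: 614 − 141 = 473
rural residents without the outcome: 795 − 77 = 718
risk, urban residents = 141/614 = 0.2296
risk, rural residents = 77/795 = 0.0969
RR = 0.2296 / 0.0969 = 2.37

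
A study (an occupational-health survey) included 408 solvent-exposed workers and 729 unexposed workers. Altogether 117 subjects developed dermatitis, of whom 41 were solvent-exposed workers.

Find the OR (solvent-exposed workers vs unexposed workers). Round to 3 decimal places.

solvent-exposed workers without the outcome: 408 − 41 = 367
unexposed workers with the outcome: 117 − 41 = 76
unexposed workers without the outcome: 729 − 76 = 653
odds, solvent-exposed workers = 41/367 = 0.1117
odds, unexposed workers = 76/653 = 0.1164
OR = 0.1117 / 0.1164 = 0.960

0.960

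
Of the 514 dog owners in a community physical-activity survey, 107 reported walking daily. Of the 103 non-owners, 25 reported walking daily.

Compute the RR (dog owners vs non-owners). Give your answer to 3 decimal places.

RR ≈ 0.858

risk, dog owners = 107/514 = 0.2082
risk, non-owners = 25/103 = 0.2427
RR = 0.2082 / 0.2427 = 0.858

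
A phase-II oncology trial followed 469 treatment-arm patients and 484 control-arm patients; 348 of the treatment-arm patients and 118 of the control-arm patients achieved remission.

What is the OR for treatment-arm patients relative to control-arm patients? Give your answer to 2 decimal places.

odds, treatment-arm patients = 348/121 = 2.8760
odds, control-arm patients = 118/366 = 0.3224
OR = 2.8760 / 0.3224 = 8.92

8.92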